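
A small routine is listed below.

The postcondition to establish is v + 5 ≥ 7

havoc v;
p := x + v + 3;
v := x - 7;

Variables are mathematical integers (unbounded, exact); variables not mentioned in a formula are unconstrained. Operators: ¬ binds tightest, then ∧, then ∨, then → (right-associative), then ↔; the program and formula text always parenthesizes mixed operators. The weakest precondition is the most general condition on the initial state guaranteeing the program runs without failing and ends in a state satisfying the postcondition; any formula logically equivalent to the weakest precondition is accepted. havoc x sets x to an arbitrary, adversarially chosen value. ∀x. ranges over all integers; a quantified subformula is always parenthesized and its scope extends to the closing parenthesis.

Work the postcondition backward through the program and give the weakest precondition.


Working backward. After the program, the postcondition v + 5 ≥ 7 must hold; in canonical form it is v ≥ 2.
Before v := x - 7: x ≥ 9
Before p := x + v + 3: x ≥ 9
Before havoc v: x ≥ 9
Answer: WP = x ≥ 9


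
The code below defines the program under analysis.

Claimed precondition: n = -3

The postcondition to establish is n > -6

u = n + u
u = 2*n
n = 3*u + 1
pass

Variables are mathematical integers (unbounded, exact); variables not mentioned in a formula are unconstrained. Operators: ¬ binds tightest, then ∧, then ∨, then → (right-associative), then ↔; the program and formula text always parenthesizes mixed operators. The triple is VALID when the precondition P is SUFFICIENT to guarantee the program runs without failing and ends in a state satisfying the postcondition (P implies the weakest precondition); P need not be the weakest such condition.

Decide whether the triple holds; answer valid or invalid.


Working backward. After the program, n > -6 must hold.
Before skip: n > -6
Before n := 3*u + 1: 3*u > -7
Before u := 2*n: 6*n > -7
Before u := n + u: 6*n > -7
The weakest precondition is 6*n > -7.
Check whether n = -3 implies it.
Countermodel: at the initial state n = -3, the precondition holds but the weakest precondition fails.
Answer: invalid


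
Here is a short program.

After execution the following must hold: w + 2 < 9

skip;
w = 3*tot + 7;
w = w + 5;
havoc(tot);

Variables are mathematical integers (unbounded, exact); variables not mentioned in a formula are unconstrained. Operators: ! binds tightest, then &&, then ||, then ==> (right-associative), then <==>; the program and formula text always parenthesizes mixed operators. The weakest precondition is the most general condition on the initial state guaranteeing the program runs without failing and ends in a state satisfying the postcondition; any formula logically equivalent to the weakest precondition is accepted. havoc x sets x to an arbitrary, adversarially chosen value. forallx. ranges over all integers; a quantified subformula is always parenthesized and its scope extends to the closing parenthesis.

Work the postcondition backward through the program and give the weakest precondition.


Working backward. After the program, the postcondition w + 2 < 9 must hold; in canonical form it is w < 7.
Before havoc tot: w < 7
Before w := w + 5: w < 2
Before w := 3*tot + 7: 3*tot < -5
Before skip: 3*tot < -5
Answer: WP = 3*tot < -5


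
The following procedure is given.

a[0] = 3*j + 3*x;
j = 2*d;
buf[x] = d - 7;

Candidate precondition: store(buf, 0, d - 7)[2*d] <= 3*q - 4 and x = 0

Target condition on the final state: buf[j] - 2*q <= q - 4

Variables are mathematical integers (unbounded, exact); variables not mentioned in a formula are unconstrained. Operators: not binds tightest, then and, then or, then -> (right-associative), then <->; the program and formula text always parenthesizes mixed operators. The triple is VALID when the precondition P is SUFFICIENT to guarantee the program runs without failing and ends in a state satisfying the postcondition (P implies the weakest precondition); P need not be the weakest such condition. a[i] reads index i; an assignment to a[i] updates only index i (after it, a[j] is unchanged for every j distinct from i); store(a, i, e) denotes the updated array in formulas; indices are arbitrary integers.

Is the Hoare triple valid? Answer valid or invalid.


Working backward. After the program, the postcondition buf[j] - 2*q <= q - 4 must hold; in canonical form it is buf[j] <= 3*q - 4.
Before buf[x] := d - 7: store(buf, x, d - 7)[j] <= 3*q - 4
Before j := 2*d: store(buf, x, d - 7)[2*d] <= 3*q - 4
Before a[0] := 3*j + 3*x: store(buf, x, d - 7)[2*d] <= 3*q - 4
The weakest precondition is store(buf, x, d - 7)[2*d] <= 3*q - 4.
Check whether store(buf, 0, d - 7)[2*d] <= 3*q - 4 and x = 0 implies it.
Every state satisfying the precondition satisfies the weakest precondition: the implication holds.
Answer: valid


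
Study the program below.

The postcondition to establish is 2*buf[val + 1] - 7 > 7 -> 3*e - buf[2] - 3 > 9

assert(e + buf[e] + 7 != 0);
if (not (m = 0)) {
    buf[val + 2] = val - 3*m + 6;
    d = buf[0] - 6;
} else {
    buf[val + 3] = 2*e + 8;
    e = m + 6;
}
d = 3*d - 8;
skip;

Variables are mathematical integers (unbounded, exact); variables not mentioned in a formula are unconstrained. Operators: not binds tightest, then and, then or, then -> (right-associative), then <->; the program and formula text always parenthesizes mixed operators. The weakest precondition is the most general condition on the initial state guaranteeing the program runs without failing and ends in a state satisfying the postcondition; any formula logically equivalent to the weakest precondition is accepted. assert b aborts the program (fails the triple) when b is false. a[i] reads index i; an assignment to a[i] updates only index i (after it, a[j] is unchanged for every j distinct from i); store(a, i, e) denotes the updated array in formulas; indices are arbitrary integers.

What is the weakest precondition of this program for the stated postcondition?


Working backward. After the program, the postcondition 2*buf[val + 1] - 7 > 7 -> 3*e - buf[2] - 3 > 9 must hold; in canonical form it is 2*buf[val + 1] > 14 -> 3*e > buf[2] + 12.
Before skip: 2*buf[val + 1] > 14 -> 3*e > buf[2] + 12
Before d := 3*d - 8: 2*buf[val + 1] > 14 -> 3*e > buf[2] + 12
Then branch requires 2*store(buf, val + 2, -3*m + val + 6)[val + 1] > 14 -> 3*e > store(buf, val + 2, -3*m + val + 6)[2] + 12; else branch requires 2*store(buf, val + 3, 2*e + 8)[val + 1] > 14 -> 3*m > store(buf, val + 3, 2*e + 8)[2] - 6.
Before the if: ((not (m = 0)) -> (2*store(buf, val + 2, -3*m + val + 6)[val + 1] > 14 -> 3*e > store(buf, val + 2, -3*m + val + 6)[2] + 12)) and (m = 0 -> (2*store(buf, val + 3, 2*e + 8)[val + 1] > 14 -> 3*m > store(buf, val + 3, 2*e + 8)[2] - 6))
Before assert e + buf[e] + 7 != 0: buf[e] + e != -7 and ((not (m = 0)) -> (2*store(buf, val + 2, -3*m + val + 6)[val + 1] > 14 -> 3*e > store(buf, val + 2, -3*m + val + 6)[2] + 12)) and (m = 0 -> (2*store(buf, val + 3, 2*e + 8)[val + 1] > 14 -> 3*m > store(buf, val + 3, 2*e + 8)[2] - 6))
Answer: WP = buf[e] + e != -7 and ((not (m = 0)) -> (2*store(buf, val + 2, -3*m + val + 6)[val + 1] > 14 -> 3*e > store(buf, val + 2, -3*m + val + 6)[2] + 12)) and (m = 0 -> (2*store(buf, val + 3, 2*e + 8)[val + 1] > 14 -> 3*m > store(buf, val + 3, 2*e + 8)[2] - 6))


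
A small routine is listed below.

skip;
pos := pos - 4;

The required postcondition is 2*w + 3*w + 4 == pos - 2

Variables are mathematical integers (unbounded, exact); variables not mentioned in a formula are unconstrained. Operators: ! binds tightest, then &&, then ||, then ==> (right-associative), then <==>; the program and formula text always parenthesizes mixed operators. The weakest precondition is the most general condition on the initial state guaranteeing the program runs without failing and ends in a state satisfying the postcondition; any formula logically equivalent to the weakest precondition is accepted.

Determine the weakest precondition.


Working backward. After the program, the postcondition 2*w + 3*w + 4 == pos - 2 must hold; in canonical form it is 5*w == pos - 6.
Before pos := pos - 4: 5*w == pos - 10
Before skip: 5*w == pos - 10
Answer: WP = 5*w == pos - 10


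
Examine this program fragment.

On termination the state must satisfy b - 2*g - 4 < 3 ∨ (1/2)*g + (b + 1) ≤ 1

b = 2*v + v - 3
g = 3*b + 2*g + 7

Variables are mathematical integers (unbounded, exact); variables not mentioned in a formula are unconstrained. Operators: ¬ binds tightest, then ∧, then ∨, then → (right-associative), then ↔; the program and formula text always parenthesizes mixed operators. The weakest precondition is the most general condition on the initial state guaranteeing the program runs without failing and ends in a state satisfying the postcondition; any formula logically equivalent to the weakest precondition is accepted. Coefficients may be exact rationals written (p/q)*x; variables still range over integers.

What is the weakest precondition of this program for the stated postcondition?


Working backward. After the program, the postcondition b - 2*g - 4 < 3 ∨ (1/2)*g + (b + 1) ≤ 1 must hold; in canonical form it is b < 2*g + 7 ∨ b + (1/2)*g ≤ 0.
Before g := 3*b + 2*g + 7: 5*b + 4*g > -21 ∨ (5/2)*b + g ≤ -7/2
Before b := 2*v + v - 3: 4*g + 15*v > -6 ∨ g + (15/2)*v ≤ 4
Answer: WP = 4*g + 15*v > -6 ∨ g + (15/2)*v ≤ 4


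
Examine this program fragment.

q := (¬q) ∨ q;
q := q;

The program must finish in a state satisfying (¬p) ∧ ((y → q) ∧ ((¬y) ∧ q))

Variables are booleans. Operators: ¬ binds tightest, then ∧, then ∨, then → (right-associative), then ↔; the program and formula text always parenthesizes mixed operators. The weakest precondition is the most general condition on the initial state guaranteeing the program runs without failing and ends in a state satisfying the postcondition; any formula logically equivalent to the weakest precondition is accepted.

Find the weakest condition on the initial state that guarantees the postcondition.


Working backward. After the program, the postcondition (¬p) ∧ ((y → q) ∧ ((¬y) ∧ q)) must hold; in canonical form it is (¬p) ∧ (y → q) ∧ (¬y) ∧ q.
Before q := q: (¬p) ∧ (y → q) ∧ (¬y) ∧ q
Before q := (¬q) ∨ q: (¬p) ∧ (¬y)
Answer: WP = (¬p) ∧ (¬y)


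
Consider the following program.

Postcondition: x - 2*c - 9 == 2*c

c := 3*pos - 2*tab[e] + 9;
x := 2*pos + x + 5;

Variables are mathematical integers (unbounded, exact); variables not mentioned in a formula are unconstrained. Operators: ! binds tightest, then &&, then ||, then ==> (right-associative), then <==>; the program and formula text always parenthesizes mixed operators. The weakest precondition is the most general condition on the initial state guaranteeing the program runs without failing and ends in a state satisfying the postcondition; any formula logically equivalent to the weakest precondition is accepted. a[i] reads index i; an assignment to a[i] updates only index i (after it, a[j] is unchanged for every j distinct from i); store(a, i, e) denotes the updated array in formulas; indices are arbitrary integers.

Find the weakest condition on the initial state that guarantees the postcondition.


Working backward. After the program, the postcondition x - 2*c - 9 == 2*c must hold; in canonical form it is x == 4*c + 9.
Before x := 2*pos + x + 5: 2*pos + x == 4*c + 4
Before c := 3*pos - 2*tab[e] + 9: 8*tab[e] + x == 10*pos + 40
Answer: WP = 8*tab[e] + x == 10*pos + 40


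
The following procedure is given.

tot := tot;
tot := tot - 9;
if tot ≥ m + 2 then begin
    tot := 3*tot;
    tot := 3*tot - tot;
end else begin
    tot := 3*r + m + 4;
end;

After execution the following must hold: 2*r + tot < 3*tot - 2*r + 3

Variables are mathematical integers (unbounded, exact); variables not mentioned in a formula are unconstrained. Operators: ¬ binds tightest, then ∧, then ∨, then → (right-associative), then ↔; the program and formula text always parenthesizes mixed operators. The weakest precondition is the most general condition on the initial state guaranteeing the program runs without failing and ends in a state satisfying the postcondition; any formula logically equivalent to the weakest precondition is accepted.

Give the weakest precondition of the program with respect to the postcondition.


Working backward. After the program, the postcondition 2*r + tot < 3*tot - 2*r + 3 must hold; in canonical form it is 4*r < 2*tot + 3.
Then branch requires 4*r < 12*tot + 3; else branch requires 2*m + 2*r > -11.
Before the if: (tot ≥ m + 2 → 4*r < 12*tot + 3) ∧ ((¬(tot ≥ m + 2)) → 2*m + 2*r > -11)
Before tot := tot - 9: (tot ≥ m + 11 → 4*r < 12*tot - 105) ∧ ((¬(tot ≥ m + 11)) → 2*m + 2*r > -11)
Before tot := tot: (tot ≥ m + 11 → 4*r < 12*tot - 105) ∧ ((¬(tot ≥ m + 11)) → 2*m + 2*r > -11)
Answer: WP = (tot ≥ m + 11 → 4*r < 12*tot - 105) ∧ ((¬(tot ≥ m + 11)) → 2*m + 2*r > -11)


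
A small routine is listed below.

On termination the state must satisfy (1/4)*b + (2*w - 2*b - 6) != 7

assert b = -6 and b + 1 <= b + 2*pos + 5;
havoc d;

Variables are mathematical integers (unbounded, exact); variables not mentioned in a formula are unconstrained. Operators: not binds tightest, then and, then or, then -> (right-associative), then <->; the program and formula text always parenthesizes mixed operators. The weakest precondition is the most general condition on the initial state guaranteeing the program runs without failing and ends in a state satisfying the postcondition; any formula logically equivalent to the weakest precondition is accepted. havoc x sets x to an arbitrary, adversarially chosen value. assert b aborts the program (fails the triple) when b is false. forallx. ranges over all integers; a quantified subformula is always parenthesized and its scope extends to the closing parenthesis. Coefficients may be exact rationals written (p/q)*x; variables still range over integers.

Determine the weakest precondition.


Working backward. After the program, the postcondition (1/4)*b + (2*w - 2*b - 6) != 7 must hold; in canonical form it is 2*w != (7/4)*b + 13.
Before havoc d: 2*w != (7/4)*b + 13
Before assert b = -6 and b + 1 <= b + 2*pos + 5: b = -6 and 2*pos >= -4 and 2*w != (7/4)*b + 13
Answer: WP = b = -6 and 2*pos >= -4 and 2*w != (7/4)*b + 13


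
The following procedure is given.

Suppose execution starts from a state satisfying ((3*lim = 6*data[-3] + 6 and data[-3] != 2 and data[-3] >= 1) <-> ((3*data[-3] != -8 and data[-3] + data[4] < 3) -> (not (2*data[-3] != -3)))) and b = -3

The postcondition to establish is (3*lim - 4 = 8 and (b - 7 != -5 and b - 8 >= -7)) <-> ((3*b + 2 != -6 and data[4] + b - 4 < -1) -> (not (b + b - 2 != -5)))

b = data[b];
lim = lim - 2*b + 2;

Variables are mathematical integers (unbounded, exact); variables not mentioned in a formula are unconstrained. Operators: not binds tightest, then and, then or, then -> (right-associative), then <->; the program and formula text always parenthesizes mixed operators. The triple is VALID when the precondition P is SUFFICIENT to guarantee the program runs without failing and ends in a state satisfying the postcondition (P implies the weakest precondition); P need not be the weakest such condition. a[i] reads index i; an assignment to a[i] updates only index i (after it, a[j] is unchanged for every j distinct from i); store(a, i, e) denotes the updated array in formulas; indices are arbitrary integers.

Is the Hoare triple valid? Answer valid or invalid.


Working backward. After the program, the postcondition (3*lim - 4 = 8 and (b - 7 != -5 and b - 8 >= -7)) <-> ((3*b + 2 != -6 and data[4] + b - 4 < -1) -> (not (b + b - 2 != -5))) must hold; in canonical form it is (3*lim = 12 and b != 2 and b >= 1) <-> ((3*b != -8 and data[4] + b < 3) -> (not (2*b != -3))).
Before lim := lim - 2*b + 2: (3*lim = 6*b + 6 and b != 2 and b >= 1) <-> ((3*b != -8 and data[4] + b < 3) -> (not (2*b != -3)))
Before b := data[b]: (3*lim = 6*data[b] + 6 and data[b] != 2 and data[b] >= 1) <-> ((3*data[b] != -8 and data[4] + data[b] < 3) -> (not (2*data[b] != -3)))
The weakest precondition is (3*lim = 6*data[b] + 6 and data[b] != 2 and data[b] >= 1) <-> ((3*data[b] != -8 and data[4] + data[b] < 3) -> (not (2*data[b] != -3))).
Check whether ((3*lim = 6*data[-3] + 6 and data[-3] != 2 and data[-3] >= 1) <-> ((3*data[-3] != -8 and data[-3] + data[4] < 3) -> (not (2*data[-3] != -3)))) and b = -3 implies it.
Every state satisfying the precondition satisfies the weakest precondition: the implication holds.
Answer: valid


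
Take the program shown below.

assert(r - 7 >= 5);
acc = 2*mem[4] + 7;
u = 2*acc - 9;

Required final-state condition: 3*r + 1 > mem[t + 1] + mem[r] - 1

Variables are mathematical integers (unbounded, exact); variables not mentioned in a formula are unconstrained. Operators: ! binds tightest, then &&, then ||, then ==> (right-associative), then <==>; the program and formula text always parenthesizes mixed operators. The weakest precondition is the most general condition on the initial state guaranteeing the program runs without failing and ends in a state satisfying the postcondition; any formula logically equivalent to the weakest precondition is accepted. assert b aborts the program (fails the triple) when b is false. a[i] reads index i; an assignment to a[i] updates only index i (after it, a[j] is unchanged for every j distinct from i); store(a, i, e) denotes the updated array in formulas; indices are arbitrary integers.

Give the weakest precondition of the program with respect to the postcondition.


Working backward. After the program, the postcondition 3*r + 1 > mem[t + 1] + mem[r] - 1 must hold; in canonical form it is 3*r > mem[t + 1] + mem[r] - 2.
Before u := 2*acc - 9: 3*r > mem[t + 1] + mem[r] - 2
Before acc := 2*mem[4] + 7: 3*r > mem[t + 1] + mem[r] - 2
Before assert r - 7 >= 5: r >= 12 && 3*r > mem[t + 1] + mem[r] - 2
Answer: WP = r >= 12 && 3*r > mem[t + 1] + mem[r] - 2


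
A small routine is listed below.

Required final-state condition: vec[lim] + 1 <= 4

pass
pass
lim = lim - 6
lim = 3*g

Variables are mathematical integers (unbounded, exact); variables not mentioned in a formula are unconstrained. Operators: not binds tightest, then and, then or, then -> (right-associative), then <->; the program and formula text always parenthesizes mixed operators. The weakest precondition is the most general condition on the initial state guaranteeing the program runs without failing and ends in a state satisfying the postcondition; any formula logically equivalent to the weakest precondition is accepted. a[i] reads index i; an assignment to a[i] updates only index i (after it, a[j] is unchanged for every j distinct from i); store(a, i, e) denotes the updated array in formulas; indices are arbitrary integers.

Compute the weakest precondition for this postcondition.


Working backward. After the program, the postcondition vec[lim] + 1 <= 4 must hold; in canonical form it is vec[lim] <= 3.
Before lim := 3*g: vec[3*g] <= 3
Before lim := lim - 6: vec[3*g] <= 3
Before skip: vec[3*g] <= 3
Before skip: vec[3*g] <= 3
Answer: WP = vec[3*g] <= 3


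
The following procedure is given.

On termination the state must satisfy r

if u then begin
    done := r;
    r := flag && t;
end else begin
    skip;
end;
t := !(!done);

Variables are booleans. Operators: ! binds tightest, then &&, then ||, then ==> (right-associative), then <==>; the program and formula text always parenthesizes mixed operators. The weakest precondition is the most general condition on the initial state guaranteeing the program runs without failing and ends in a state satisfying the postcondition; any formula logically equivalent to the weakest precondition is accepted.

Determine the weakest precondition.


Working backward. After the program, r must hold.
Before t := !(!done): r
Then branch requires flag && t; else branch requires r.
Before the if: (u ==> (flag && t)) && ((!u) ==> r)
Answer: WP = (u ==> (flag && t)) && ((!u) ==> r)


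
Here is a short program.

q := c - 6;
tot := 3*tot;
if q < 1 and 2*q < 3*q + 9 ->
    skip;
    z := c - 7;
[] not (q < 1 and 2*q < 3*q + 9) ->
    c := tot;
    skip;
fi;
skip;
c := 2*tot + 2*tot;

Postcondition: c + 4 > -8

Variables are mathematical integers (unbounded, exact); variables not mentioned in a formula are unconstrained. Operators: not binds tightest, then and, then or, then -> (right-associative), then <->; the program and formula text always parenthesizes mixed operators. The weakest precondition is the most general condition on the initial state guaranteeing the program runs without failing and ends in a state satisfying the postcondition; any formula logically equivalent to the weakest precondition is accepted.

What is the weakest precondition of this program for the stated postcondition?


Working backward. After the program, the postcondition c + 4 > -8 must hold; in canonical form it is c > -12.
Before c := 2*tot + 2*tot: 4*tot > -12
Before skip: 4*tot > -12
Then branch requires 4*tot > -12; else branch requires 4*tot > -12.
Before the if: ((q < 1 and q > -9) -> 4*tot > -12) and ((not (q < 1 and q > -9)) -> 4*tot > -12)
Before tot := 3*tot: ((q < 1 and q > -9) -> 12*tot > -12) and ((not (q < 1 and q > -9)) -> 12*tot > -12)
Before q := c - 6: ((c < 7 and c > -3) -> 12*tot > -12) and ((not (c < 7 and c > -3)) -> 12*tot > -12)
Answer: WP = ((c < 7 and c > -3) -> 12*tot > -12) and ((not (c < 7 and c > -3)) -> 12*tot > -12)


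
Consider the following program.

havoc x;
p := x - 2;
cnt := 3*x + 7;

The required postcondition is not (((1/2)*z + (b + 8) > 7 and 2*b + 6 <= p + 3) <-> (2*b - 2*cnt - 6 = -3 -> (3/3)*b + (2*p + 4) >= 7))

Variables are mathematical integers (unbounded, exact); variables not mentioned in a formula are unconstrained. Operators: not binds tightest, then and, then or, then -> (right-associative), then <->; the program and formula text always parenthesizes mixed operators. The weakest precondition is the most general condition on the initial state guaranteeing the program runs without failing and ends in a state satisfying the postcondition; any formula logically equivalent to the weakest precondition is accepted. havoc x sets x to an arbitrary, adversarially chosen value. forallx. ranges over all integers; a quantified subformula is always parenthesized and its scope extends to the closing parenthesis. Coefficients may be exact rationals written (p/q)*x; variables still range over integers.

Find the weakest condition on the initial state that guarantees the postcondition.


Working backward. After the program, the postcondition not (((1/2)*z + (b + 8) > 7 and 2*b + 6 <= p + 3) <-> (2*b - 2*cnt - 6 = -3 -> (3/3)*b + (2*p + 4) >= 7)) must hold; in canonical form it is not ((b + (1/2)*z > -1 and 2*b <= p - 3) <-> (2*b = 2*cnt + 3 -> b + 2*p >= 3)).
Before cnt := 3*x + 7: not ((b + (1/2)*z > -1 and 2*b <= p - 3) <-> (2*b = 6*x + 17 -> b + 2*p >= 3))
Before p := x - 2: not ((b + (1/2)*z > -1 and 2*b <= x - 5) <-> (2*b = 6*x + 17 -> b + 2*x >= 7))
Before havoc x: forall x_1. (not ((b + (1/2)*z > -1 and 2*b <= x_1 - 5) <-> (2*b = 6*x_1 + 17 -> b + 2*x_1 >= 7)))
Answer: WP = forall x_1. (not ((b + (1/2)*z > -1 and 2*b <= x_1 - 5) <-> (2*b = 6*x_1 + 17 -> b + 2*x_1 >= 7)))


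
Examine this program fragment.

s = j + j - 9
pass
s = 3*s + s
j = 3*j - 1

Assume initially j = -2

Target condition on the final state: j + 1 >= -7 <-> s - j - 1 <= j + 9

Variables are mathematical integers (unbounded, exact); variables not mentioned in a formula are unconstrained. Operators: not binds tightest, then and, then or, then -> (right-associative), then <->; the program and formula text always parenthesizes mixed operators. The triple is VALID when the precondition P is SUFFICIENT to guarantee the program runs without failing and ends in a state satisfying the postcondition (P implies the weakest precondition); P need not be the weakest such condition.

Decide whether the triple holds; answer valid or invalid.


Working backward. After the program, the postcondition j + 1 >= -7 <-> s - j - 1 <= j + 9 must hold; in canonical form it is j >= -8 <-> s <= 2*j + 10.
Before j := 3*j - 1: 3*j >= -7 <-> s <= 6*j + 8
Before s := 3*s + s: 3*j >= -7 <-> 4*s <= 6*j + 8
Before skip: 3*j >= -7 <-> 4*s <= 6*j + 8
Before s := j + j - 9: 3*j >= -7 <-> 2*j <= 44
The weakest precondition is 3*j >= -7 <-> 2*j <= 44.
Check whether j = -2 implies it.
Every state satisfying the precondition satisfies the weakest precondition: the implication holds.
Answer: valid


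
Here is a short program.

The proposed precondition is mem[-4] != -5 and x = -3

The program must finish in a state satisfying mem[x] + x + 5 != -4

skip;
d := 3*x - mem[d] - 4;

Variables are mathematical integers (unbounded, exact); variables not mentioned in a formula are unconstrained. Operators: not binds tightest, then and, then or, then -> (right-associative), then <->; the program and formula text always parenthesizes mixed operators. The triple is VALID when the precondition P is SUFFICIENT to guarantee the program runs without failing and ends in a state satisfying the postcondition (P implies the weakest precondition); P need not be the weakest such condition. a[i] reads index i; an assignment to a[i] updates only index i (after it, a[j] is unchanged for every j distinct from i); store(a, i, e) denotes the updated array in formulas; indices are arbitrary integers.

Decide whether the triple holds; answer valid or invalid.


Working backward. After the program, the postcondition mem[x] + x + 5 != -4 must hold; in canonical form it is mem[x] + x != -9.
Before d := 3*x - mem[d] - 4: mem[x] + x != -9
Before skip: mem[x] + x != -9
The weakest precondition is mem[x] + x != -9.
Check whether mem[-4] != -5 and x = -3 implies it.
Countermodel: at the initial state mem = {[-4] = 2, [-3] = -6, elsewhere -6}, x = -3, the precondition holds but the weakest precondition fails.
Answer: invalid


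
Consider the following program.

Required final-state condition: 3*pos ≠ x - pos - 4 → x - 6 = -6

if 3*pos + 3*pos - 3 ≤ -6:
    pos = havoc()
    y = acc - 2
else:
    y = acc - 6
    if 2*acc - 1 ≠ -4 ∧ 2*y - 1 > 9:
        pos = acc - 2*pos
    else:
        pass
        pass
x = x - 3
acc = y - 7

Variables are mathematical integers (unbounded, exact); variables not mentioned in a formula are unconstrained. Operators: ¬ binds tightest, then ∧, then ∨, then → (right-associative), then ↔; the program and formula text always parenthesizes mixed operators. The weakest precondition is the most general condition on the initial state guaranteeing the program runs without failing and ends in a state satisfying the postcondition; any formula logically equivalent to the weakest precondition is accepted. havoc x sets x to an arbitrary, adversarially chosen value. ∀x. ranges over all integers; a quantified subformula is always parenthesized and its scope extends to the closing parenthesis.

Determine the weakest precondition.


Working backward. After the program, the postcondition 3*pos ≠ x - pos - 4 → x - 6 = -6 must hold; in canonical form it is 4*pos ≠ x - 4 → x = 0.
Before acc := y - 7: 4*pos ≠ x - 4 → x = 0
Before x := x - 3: 4*pos ≠ x - 7 → x = 3
Then branch requires ∀pos_1. (4*pos_1 ≠ x - 7 → x = 3); else branch requires ((2*acc ≠ -3 ∧ 2*acc > 22) → (4*acc ≠ 8*pos + x - 7 → x = 3)) ∧ ((¬(2*acc ≠ -3 ∧ 2*acc > 22)) → (4*pos ≠ x - 7 → x = 3)).
Before the if: (6*pos ≤ -3 → (∀pos_1. (4*pos_1 ≠ x - 7 → x = 3))) ∧ ((¬(6*pos ≤ -3)) → (((2*acc ≠ -3 ∧ 2*acc > 22) → (4*acc ≠ 8*pos + x - 7 → x = 3)) ∧ ((¬(2*acc ≠ -3 ∧ 2*acc > 22)) → (4*pos ≠ x - 7 → x = 3))))
Answer: WP = (6*pos ≤ -3 → (∀pos_1. (4*pos_1 ≠ x - 7 → x = 3))) ∧ ((¬(6*pos ≤ -3)) → (((2*acc ≠ -3 ∧ 2*acc > 22) → (4*acc ≠ 8*pos + x - 7 → x = 3)) ∧ ((¬(2*acc ≠ -3 ∧ 2*acc > 22)) → (4*pos ≠ x - 7 → x = 3))))


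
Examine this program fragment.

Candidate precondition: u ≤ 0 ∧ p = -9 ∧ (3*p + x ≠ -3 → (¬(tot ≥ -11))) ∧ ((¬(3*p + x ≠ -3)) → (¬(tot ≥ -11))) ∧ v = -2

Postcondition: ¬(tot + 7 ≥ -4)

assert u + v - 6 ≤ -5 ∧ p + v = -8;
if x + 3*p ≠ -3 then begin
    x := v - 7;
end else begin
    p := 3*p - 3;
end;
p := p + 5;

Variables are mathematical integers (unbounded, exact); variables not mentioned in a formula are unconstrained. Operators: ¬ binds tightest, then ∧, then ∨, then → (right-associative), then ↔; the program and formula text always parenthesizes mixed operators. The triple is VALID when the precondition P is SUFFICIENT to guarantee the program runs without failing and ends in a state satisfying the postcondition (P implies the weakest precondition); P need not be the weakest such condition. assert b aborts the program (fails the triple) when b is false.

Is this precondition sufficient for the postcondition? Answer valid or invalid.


Working backward. After the program, the postcondition ¬(tot + 7 ≥ -4) must hold; in canonical form it is ¬(tot ≥ -11).
Before p := p + 5: ¬(tot ≥ -11)
Then branch requires ¬(tot ≥ -11); else branch requires ¬(tot ≥ -11).
Before the if: (3*p + x ≠ -3 → (¬(tot ≥ -11))) ∧ ((¬(3*p + x ≠ -3)) → (¬(tot ≥ -11)))
Before assert u + v - 6 ≤ -5 ∧ p + v = -8: u + v ≤ 1 ∧ p + v = -8 ∧ (3*p + x ≠ -3 → (¬(tot ≥ -11))) ∧ ((¬(3*p + x ≠ -3)) → (¬(tot ≥ -11)))
The weakest precondition is u + v ≤ 1 ∧ p + v = -8 ∧ (3*p + x ≠ -3 → (¬(tot ≥ -11))) ∧ ((¬(3*p + x ≠ -3)) → (¬(tot ≥ -11))).
Check whether u ≤ 0 ∧ p = -9 ∧ (3*p + x ≠ -3 → (¬(tot ≥ -11))) ∧ ((¬(3*p + x ≠ -3)) → (¬(tot ≥ -11))) ∧ v = -2 implies it.
Countermodel: at the initial state p = -9, tot = -12, u = 0, v = -2, x = 25, the precondition holds but the weakest precondition fails.
Answer: invalid


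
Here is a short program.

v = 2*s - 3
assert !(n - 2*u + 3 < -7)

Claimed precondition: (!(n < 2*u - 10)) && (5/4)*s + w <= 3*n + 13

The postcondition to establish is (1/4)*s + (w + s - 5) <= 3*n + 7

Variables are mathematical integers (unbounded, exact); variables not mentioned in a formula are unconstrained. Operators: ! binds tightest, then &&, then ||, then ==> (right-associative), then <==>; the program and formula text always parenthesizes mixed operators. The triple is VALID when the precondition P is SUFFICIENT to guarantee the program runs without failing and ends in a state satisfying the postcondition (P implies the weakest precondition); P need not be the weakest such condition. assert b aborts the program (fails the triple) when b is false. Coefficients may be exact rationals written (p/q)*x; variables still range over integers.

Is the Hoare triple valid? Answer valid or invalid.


Working backward. After the program, the postcondition (1/4)*s + (w + s - 5) <= 3*n + 7 must hold; in canonical form it is (5/4)*s + w <= 3*n + 12.
Before assert !(n - 2*u + 3 < -7): (!(n < 2*u - 10)) && (5/4)*s + w <= 3*n + 12
Before v := 2*s - 3: (!(n < 2*u - 10)) && (5/4)*s + w <= 3*n + 12
The weakest precondition is (!(n < 2*u - 10)) && (5/4)*s + w <= 3*n + 12.
Check whether (!(n < 2*u - 10)) && (5/4)*s + w <= 3*n + 13 implies it.
Countermodel: at the initial state n = 0, s = 1, u = 0, w = 11, the precondition holds but the weakest precondition fails.
Answer: invalid


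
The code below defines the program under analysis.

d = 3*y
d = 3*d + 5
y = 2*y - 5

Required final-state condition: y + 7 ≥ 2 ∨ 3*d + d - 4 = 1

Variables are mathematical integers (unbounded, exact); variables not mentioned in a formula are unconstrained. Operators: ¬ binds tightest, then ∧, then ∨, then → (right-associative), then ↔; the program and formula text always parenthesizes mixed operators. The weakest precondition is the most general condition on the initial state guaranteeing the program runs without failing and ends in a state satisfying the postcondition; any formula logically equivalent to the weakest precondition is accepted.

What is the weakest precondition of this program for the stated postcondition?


Working backward. After the program, the postcondition y + 7 ≥ 2 ∨ 3*d + d - 4 = 1 must hold; in canonical form it is y ≥ -5 ∨ 4*d = 5.
Before y := 2*y - 5: 2*y ≥ 0 ∨ 4*d = 5
Before d := 3*d + 5: 2*y ≥ 0 ∨ 12*d = -15
Before d := 3*y: 2*y ≥ 0 ∨ 36*y = -15
Answer: WP = 2*y ≥ 0 ∨ 36*y = -15


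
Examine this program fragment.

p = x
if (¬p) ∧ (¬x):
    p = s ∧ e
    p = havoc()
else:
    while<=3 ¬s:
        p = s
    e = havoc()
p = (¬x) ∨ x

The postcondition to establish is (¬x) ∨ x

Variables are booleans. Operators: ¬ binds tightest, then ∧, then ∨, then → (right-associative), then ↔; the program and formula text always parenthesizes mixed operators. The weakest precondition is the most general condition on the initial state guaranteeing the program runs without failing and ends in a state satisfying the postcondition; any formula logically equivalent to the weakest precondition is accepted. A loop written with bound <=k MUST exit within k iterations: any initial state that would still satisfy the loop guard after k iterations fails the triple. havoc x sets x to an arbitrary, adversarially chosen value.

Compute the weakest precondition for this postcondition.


Working backward. After the program, the postcondition (¬x) ∨ x must hold; in canonical form it is true.
Before p := (¬x) ∨ x: true
Then branch requires true; else branch requires (¬s) → ((¬s) → ((¬s) → s)).
Before the if: (¬((¬p) ∧ (¬x))) → ((¬s) → ((¬s) → ((¬s) → s)))
Before p := x: x → ((¬s) → ((¬s) → ((¬s) → s)))
Answer: WP = x → ((¬s) → ((¬s) → ((¬s) → s)))


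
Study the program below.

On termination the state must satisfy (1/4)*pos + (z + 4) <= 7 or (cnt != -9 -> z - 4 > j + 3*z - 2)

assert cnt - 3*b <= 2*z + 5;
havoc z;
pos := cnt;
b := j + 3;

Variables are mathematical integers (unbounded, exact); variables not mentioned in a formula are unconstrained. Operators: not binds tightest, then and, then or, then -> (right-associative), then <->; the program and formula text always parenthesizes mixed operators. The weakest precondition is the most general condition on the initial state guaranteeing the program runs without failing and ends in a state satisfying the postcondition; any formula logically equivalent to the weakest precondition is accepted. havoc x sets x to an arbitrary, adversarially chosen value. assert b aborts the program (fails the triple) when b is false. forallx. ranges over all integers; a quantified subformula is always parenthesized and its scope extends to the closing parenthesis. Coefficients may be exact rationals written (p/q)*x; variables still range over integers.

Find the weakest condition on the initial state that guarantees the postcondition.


Working backward. After the program, the postcondition (1/4)*pos + (z + 4) <= 7 or (cnt != -9 -> z - 4 > j + 3*z - 2) must hold; in canonical form it is (1/4)*pos + z <= 3 or (cnt != -9 -> j + 2*z < -2).
Before b := j + 3: (1/4)*pos + z <= 3 or (cnt != -9 -> j + 2*z < -2)
Before pos := cnt: (1/4)*cnt + z <= 3 or (cnt != -9 -> j + 2*z < -2)
Before havoc z: forall z_1. ((1/4)*cnt + z_1 <= 3 or (cnt != -9 -> j + 2*z_1 < -2))
Before assert cnt - 3*b <= 2*z + 5: cnt <= 3*b + 2*z + 5 and (forall z_1. ((1/4)*cnt + z_1 <= 3 or (cnt != -9 -> j + 2*z_1 < -2)))
Answer: WP = cnt <= 3*b + 2*z + 5 and (forall z_1. ((1/4)*cnt + z_1 <= 3 or (cnt != -9 -> j + 2*z_1 < -2)))


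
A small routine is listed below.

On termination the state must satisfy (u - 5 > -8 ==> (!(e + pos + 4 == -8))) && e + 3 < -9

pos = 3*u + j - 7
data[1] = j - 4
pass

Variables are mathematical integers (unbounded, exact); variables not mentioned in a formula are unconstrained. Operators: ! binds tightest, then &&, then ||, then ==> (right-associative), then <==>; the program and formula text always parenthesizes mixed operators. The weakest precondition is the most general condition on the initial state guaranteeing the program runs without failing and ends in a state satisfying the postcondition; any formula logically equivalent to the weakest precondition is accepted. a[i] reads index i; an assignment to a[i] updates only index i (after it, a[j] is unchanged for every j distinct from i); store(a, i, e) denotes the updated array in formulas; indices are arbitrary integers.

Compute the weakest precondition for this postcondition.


Working backward. After the program, the postcondition (u - 5 > -8 ==> (!(e + pos + 4 == -8))) && e + 3 < -9 must hold; in canonical form it is (u > -3 ==> (!(e + pos == -12))) && e < -12.
Before skip: (u > -3 ==> (!(e + pos == -12))) && e < -12
Before data[1] := j - 4: (u > -3 ==> (!(e + pos == -12))) && e < -12
Before pos := 3*u + j - 7: (u > -3 ==> (!(e + j + 3*u == -5))) && e < -12
Answer: WP = (u > -3 ==> (!(e + j + 3*u == -5))) && e < -12


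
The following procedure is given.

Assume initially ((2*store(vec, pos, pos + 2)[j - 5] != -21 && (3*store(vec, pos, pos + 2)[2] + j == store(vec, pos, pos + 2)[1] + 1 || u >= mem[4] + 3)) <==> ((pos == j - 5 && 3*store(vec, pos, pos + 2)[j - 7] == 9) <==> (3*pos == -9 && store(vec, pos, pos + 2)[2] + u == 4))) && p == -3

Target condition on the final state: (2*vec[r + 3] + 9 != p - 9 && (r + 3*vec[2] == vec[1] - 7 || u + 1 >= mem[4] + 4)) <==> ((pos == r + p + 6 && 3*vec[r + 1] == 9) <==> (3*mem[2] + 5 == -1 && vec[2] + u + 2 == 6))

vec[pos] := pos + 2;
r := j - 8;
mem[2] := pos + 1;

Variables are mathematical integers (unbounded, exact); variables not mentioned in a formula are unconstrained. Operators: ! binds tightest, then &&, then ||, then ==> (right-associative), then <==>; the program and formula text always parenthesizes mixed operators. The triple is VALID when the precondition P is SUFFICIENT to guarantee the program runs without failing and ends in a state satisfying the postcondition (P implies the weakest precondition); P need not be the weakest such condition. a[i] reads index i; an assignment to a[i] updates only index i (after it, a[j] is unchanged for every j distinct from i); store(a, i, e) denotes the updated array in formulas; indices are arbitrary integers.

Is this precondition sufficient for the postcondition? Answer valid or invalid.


Working backward. After the program, the postcondition (2*vec[r + 3] + 9 != p - 9 && (r + 3*vec[2] == vec[1] - 7 || u + 1 >= mem[4] + 4)) <==> ((pos == r + p + 6 && 3*vec[r + 1] == 9) <==> (3*mem[2] + 5 == -1 && vec[2] + u + 2 == 6)) must hold; in canonical form it is (2*vec[r + 3] != p - 18 && (3*vec[2] + r == vec[1] - 7 || u >= mem[4] + 3)) <==> ((pos == p + r + 6 && 3*vec[r + 1] == 9) <==> (3*mem[2] == -6 && vec[2] + u == 4)).
Before mem[2] := pos + 1: (2*vec[r + 3] != p - 18 && (3*vec[2] + r == vec[1] - 7 || u >= mem[4] + 3)) <==> ((pos == p + r + 6 && 3*vec[r + 1] == 9) <==> (3*pos == -9 && vec[2] + u == 4))
Before r := j - 8: (2*vec[j - 5] != p - 18 && (3*vec[2] + j == vec[1] + 1 || u >= mem[4] + 3)) <==> ((pos == j + p - 2 && 3*vec[j - 7] == 9) <==> (3*pos == -9 && vec[2] + u == 4))
Before vec[pos] := pos + 2: (2*store(vec, pos, pos + 2)[j - 5] != p - 18 && (3*store(vec, pos, pos + 2)[2] + j == store(vec, pos, pos + 2)[1] + 1 || u >= mem[4] + 3)) <==> ((pos == j + p - 2 && 3*store(vec, pos, pos + 2)[j - 7] == 9) <==> (3*pos == -9 && store(vec, pos, pos + 2)[2] + u == 4))
The weakest precondition is (2*store(vec, pos, pos + 2)[j - 5] != p - 18 && (3*store(vec, pos, pos + 2)[2] + j == store(vec, pos, pos + 2)[1] + 1 || u >= mem[4] + 3)) <==> ((pos == j + p - 2 && 3*store(vec, pos, pos + 2)[j - 7] == 9) <==> (3*pos == -9 && store(vec, pos, pos + 2)[2] + u == 4)).
Check whether ((2*store(vec, pos, pos + 2)[j - 5] != -21 && (3*store(vec, pos, pos + 2)[2] + j == store(vec, pos, pos + 2)[1] + 1 || u >= mem[4] + 3)) <==> ((pos == j - 5 && 3*store(vec, pos, pos + 2)[j - 7] == 9) <==> (3*pos == -9 && store(vec, pos, pos + 2)[2] + u == 4))) && p == -3 implies it.
Every state satisfying the precondition satisfies the weakest precondition: the implication holds.
Answer: valid


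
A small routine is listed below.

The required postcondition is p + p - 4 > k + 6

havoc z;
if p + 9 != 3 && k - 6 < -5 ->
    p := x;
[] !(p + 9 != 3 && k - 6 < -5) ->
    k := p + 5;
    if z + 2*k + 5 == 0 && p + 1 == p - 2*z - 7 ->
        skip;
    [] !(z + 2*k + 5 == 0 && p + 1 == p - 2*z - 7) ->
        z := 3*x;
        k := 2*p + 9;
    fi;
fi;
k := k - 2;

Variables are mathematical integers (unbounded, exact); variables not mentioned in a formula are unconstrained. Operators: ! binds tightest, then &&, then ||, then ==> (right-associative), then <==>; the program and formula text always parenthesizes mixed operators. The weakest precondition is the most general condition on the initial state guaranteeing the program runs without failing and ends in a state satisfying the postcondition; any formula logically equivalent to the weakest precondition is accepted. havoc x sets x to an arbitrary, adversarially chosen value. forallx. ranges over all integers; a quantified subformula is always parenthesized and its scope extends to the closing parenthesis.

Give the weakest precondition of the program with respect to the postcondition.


Working backward. After the program, the postcondition p + p - 4 > k + 6 must hold; in canonical form it is 2*p > k + 10.
Before k := k - 2: 2*p > k + 8
Then branch requires 2*x > k + 8; else branch requires ((2*p + z == -15 && 2*z == -8) ==> p > 13) && 2*p + z == -15 && 2*z == -8.
Before the if: ((p != -6 && k < 1) ==> 2*x > k + 8) && ((!(p != -6 && k < 1)) ==> (((2*p + z == -15 && 2*z == -8) ==> p > 13) && 2*p + z == -15 && 2*z == -8))
Before havoc z: forall z_1. (((p != -6 && k < 1) ==> 2*x > k + 8) && ((!(p != -6 && k < 1)) ==> (((2*p + z_1 == -15 && 2*z_1 == -8) ==> p > 13) && 2*p + z_1 == -15 && 2*z_1 == -8)))
Answer: WP = forall z_1. (((p != -6 && k < 1) ==> 2*x > k + 8) && ((!(p != -6 && k < 1)) ==> (((2*p + z_1 == -15 && 2*z_1 == -8) ==> p > 13) && 2*p + z_1 == -15 && 2*z_1 == -8)))
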